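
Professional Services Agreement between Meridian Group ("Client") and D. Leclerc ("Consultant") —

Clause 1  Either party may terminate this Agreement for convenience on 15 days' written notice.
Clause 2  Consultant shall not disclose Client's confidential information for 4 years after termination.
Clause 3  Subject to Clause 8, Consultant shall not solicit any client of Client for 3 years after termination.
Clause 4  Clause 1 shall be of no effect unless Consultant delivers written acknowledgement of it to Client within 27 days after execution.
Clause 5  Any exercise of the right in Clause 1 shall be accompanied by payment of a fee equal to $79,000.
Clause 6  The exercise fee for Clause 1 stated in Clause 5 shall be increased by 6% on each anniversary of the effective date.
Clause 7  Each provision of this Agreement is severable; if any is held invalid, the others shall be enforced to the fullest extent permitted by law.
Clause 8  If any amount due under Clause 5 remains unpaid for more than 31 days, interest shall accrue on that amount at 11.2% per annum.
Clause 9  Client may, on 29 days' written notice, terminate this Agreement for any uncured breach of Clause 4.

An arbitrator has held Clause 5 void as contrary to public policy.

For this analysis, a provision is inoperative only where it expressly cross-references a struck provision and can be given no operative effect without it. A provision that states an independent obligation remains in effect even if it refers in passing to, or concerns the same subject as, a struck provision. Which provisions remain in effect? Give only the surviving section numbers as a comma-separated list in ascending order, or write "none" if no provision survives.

1, 2, 3, 4, 7, 9

Clause 5 is struck. Clause 6 operates only by reference to Clause 5, so it falls with Clause 5. Clause 8 has no operative effect of its own apart from Clause 5 and is therefore inoperative. Clause 3 mentions Clause 8 but its own obligation stands independently of Clause 8, so Clause 3 is not affected. Clause 7 is a severability clause and preserves every provision that can still be given independent effect. That leaves Clause 1, Clause 2, Clause 3, Clause 4, Clause 7, and Clause 9 in effect.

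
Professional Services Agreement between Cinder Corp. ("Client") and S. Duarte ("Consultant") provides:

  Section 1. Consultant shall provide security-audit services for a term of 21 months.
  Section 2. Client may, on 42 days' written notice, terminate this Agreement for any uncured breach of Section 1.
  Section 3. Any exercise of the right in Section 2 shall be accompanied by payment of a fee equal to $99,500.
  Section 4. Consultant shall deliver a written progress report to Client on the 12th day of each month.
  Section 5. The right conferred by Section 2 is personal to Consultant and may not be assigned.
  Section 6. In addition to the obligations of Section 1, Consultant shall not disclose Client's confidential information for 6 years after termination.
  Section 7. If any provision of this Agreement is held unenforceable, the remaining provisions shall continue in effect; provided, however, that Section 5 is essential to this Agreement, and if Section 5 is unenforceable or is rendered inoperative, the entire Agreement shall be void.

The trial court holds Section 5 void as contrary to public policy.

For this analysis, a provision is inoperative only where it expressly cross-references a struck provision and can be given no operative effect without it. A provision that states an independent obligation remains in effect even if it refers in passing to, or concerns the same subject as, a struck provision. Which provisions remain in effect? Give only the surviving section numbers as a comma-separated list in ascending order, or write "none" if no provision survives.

Section 5 is struck. Nothing else in the Agreement is defined by reference to Section 5. Section 7 makes Section 5 an essential term, and Section 5 is the provision held invalid; under Section 7, the entire Agreement is therefore void. No provision of the Agreement survives.

none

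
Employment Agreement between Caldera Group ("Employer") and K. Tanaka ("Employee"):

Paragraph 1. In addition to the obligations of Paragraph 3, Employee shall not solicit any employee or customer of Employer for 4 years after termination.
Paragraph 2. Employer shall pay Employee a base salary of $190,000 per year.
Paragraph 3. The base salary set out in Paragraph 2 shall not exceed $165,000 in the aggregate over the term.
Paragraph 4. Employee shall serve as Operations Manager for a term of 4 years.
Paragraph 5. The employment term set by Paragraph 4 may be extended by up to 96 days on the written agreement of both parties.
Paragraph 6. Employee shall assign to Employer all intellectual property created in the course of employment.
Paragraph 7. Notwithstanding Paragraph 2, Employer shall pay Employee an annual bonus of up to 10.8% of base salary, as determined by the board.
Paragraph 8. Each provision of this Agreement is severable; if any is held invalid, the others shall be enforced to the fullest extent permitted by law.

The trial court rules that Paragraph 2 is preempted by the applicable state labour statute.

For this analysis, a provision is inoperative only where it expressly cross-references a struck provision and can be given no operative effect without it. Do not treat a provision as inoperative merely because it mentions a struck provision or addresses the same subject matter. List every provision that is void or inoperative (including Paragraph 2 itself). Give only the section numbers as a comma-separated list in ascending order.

2, 3

Paragraph 2 is struck. Paragraph 3 does nothing except set the aggregate cap on the base salary by reference to Paragraph 2; with Paragraph 2 gone it has no independent effect and is inoperative. Although Paragraph 7 refers to Paragraph 2, its operative terms do not depend on Paragraph 2, so it remains in effect. Paragraph 1 mentions Paragraph 3 but its own obligation stands independently of Paragraph 3, so Paragraph 1 is not affected. Under the severability clause in Paragraph 8, the remaining provisions continue in force. The provisions still in force are Paragraph 1, Paragraph 4, Paragraph 5, Paragraph 6, Paragraph 7, and Paragraph 8.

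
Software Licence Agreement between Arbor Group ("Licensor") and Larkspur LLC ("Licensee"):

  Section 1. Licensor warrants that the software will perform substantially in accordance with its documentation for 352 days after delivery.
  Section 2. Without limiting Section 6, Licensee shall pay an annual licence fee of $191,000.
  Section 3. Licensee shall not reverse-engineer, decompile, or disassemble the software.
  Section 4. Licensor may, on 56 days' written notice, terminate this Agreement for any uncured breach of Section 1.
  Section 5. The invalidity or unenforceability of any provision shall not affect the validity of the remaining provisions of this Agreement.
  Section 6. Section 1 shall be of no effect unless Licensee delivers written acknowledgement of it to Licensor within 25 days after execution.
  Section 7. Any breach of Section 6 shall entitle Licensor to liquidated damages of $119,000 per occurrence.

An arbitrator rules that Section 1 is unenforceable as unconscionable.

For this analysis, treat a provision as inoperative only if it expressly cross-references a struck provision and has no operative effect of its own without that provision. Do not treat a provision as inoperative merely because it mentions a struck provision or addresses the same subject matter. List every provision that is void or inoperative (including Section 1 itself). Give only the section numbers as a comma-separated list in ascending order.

Section 1 is struck. Section 4 operates only by reference to Section 1, so it falls with Section 1. Section 6 has no operative effect of its own apart from Section 1 and is therefore inoperative. Section 7 does nothing except set the liquidated-damages amount by reference to Section 6; with Section 6 gone it has no independent effect and is inoperative. Although Section 2 refers to Section 6, its operative terms do not depend on Section 6, so it remains in effect. Section 5 is a severability clause and preserves every provision that can still be given independent effect. That leaves Section 2, Section 3, and Section 5 in effect.

1, 4, 6, 7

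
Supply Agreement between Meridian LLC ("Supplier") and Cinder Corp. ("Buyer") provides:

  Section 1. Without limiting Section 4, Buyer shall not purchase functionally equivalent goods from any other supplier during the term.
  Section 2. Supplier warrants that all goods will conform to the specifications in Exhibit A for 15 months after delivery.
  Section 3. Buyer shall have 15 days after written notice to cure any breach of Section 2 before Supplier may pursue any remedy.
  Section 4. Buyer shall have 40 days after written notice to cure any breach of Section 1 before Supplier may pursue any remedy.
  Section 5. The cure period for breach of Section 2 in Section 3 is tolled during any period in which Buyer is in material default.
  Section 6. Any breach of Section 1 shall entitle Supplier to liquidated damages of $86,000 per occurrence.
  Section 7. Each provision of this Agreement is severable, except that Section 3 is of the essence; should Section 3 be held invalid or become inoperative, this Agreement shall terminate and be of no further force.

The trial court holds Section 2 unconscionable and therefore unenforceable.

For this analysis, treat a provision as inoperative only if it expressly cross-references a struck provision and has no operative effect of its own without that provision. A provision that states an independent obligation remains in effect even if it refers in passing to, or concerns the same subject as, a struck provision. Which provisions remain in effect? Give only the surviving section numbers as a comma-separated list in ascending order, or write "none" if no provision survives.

none

Section 2 is struck. The only function of Section 3 is the cure period for breach of Section 2, so it cannot stand once Section 2 is removed. Section 5 does nothing except set the tolling of the cure period for breach of Section 2 by reference to Section 3; with Section 3 gone it has no independent effect and is inoperative. Section 7 makes Section 3 an essential term, and Section 3 has been rendered inoperative by the cascade; under Section 7, the entire Agreement is therefore void. No provision of the Agreement survives.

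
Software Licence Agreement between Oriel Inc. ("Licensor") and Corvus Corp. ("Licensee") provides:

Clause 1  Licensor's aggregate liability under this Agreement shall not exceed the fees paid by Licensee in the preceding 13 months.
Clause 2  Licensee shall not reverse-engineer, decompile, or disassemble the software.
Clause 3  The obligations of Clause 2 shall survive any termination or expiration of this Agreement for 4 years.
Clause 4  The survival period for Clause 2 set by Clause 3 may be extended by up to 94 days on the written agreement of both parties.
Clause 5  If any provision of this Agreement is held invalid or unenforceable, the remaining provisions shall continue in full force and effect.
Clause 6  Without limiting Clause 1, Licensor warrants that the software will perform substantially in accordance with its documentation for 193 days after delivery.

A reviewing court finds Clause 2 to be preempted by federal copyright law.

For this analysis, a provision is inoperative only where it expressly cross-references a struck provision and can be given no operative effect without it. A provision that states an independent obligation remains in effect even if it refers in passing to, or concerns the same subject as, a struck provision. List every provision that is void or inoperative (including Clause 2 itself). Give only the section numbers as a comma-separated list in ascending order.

2, 3, 4

Clause 2 is struck. Clause 3 operates only by reference to Clause 2, so it falls with Clause 2. Clause 4 has no operative effect of its own apart from Clause 3 and is therefore inoperative. Clause 5 is a severability clause and preserves every provision that can still be given independent effect. The provisions still in force are Clause 1, Clause 5, and Clause 6.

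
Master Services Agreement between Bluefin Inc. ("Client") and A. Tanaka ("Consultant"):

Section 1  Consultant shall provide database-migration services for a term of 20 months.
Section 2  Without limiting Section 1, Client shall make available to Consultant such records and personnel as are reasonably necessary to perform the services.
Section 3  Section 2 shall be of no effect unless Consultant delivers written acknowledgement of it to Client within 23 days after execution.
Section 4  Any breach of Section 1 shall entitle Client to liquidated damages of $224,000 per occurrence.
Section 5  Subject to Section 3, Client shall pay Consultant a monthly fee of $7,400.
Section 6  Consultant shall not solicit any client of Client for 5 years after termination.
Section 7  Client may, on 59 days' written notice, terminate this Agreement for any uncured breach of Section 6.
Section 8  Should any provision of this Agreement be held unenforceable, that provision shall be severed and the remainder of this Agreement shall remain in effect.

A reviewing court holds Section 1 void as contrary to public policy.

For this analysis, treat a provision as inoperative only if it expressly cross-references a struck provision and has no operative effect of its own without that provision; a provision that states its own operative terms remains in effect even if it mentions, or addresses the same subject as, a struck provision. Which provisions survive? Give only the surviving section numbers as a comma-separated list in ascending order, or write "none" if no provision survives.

2, 3, 5, 6, 7, 8

Section 1 is struck. Section 4 operates only by reference to Section 1, so it falls with Section 1. Although Section 2 refers to Section 1, its operative terms do not depend on Section 1, so it remains in effect. Under the severability clause in Section 8, the remaining provisions continue in force. Section 2, Section 3, Section 5, Section 6, Section 7, and Section 8 remain in effect.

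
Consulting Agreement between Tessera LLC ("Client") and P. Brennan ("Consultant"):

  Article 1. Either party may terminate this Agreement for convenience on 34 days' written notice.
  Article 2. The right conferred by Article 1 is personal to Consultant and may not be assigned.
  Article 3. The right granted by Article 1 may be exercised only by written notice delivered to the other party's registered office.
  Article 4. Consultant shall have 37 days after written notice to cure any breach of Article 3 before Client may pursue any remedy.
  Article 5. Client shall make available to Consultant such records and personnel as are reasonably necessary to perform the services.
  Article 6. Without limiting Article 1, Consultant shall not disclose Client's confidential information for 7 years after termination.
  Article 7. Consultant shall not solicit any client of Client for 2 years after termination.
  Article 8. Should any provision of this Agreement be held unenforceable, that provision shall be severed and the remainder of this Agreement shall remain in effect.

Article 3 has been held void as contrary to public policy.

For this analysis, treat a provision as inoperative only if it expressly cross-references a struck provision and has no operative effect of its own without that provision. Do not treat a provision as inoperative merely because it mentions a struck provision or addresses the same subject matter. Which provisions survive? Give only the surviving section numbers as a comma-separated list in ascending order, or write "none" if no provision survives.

Article 3 is struck. Article 4 has no operative effect of its own apart from Article 3 and is therefore inoperative. Article 8 is a severability clause and preserves every provision that can still be given independent effect. The provisions still in force are Article 1, Article 2, Article 5, Article 6, Article 7, and Article 8.

1, 2, 5, 6, 7, 8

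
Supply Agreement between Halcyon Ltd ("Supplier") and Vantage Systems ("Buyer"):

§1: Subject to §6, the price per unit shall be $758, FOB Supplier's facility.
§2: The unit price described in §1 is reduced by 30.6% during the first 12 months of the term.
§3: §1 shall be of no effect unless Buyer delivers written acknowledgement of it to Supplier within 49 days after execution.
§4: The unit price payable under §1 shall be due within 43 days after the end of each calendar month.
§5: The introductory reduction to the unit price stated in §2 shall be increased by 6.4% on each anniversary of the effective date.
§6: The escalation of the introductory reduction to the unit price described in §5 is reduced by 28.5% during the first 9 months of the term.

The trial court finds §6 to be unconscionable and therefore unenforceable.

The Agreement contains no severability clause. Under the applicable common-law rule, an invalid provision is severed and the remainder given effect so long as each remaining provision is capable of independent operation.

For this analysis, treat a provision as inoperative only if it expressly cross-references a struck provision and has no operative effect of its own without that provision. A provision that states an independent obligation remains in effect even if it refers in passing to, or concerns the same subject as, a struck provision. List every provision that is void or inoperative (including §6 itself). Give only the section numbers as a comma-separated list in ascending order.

§6 is struck. Although §1 refers to §6, its operative terms do not depend on §6, so it remains in effect. No other provision's operative terms depend on §6. Under the stated default rule, only provisions that cannot operate independently fall away; the rest are enforced. §1, §2, §3, §4, and §5 remain in effect.

6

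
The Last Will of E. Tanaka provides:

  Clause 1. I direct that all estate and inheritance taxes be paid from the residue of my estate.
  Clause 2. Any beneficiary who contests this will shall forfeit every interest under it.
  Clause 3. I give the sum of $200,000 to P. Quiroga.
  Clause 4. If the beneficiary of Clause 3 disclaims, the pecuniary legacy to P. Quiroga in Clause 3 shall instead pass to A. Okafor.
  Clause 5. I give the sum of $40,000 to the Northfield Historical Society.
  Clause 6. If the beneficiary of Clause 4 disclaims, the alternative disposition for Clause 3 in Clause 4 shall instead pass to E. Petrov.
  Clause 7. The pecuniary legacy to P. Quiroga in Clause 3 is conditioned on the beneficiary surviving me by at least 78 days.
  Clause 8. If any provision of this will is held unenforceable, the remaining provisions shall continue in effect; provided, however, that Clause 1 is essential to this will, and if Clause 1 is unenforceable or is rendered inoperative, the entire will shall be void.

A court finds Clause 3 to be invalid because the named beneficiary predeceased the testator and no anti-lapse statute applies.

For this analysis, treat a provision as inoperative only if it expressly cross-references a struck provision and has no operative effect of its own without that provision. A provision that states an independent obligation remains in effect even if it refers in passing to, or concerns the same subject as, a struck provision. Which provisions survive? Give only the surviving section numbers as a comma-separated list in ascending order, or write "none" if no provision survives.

Clause 3 is struck. Clause 4 has no operative effect of its own apart from Clause 3 and is therefore inoperative. The only function of Clause 7 is the survivorship condition on Clause 3, so it cannot stand once Clause 3 is removed. Clause 6 operates only by reference to Clause 4, so it falls with Clause 4. Clause 8 makes Clause 1 an essential term, but Clause 1 is unaffected, so the severability proviso in Clause 8 preserves the remaining provisions. That leaves Clause 1, Clause 2, Clause 5, and Clause 8 in effect.

1, 2, 5, 8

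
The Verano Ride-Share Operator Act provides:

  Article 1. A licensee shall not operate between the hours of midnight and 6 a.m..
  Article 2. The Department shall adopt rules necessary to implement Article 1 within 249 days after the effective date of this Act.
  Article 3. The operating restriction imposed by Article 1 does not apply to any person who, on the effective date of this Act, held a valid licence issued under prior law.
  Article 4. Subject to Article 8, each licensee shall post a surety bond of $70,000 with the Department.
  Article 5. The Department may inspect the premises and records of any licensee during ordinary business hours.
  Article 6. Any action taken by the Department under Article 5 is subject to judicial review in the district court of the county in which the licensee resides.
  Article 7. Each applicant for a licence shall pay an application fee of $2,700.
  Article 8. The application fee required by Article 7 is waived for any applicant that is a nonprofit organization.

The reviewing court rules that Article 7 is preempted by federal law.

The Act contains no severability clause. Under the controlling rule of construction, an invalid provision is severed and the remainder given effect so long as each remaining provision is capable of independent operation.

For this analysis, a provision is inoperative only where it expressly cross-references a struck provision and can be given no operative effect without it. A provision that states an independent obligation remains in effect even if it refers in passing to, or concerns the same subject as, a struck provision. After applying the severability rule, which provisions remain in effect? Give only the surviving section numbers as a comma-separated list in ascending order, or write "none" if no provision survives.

1, 2, 3, 4, 5, 6

Article 7 is struck. Article 8 does nothing except set the nonprofit waiver of the application fee by reference to Article 7; with Article 7 gone it has no independent effect and is inoperative. Article 4 mentions Article 8 but its own obligation stands independently of Article 8, so Article 4 is not affected. Under the stated default rule, only provisions that cannot operate independently fall away; the rest are enforced. The provisions still in force are Article 1, Article 2, Article 3, Article 4, Article 5, and Article 6.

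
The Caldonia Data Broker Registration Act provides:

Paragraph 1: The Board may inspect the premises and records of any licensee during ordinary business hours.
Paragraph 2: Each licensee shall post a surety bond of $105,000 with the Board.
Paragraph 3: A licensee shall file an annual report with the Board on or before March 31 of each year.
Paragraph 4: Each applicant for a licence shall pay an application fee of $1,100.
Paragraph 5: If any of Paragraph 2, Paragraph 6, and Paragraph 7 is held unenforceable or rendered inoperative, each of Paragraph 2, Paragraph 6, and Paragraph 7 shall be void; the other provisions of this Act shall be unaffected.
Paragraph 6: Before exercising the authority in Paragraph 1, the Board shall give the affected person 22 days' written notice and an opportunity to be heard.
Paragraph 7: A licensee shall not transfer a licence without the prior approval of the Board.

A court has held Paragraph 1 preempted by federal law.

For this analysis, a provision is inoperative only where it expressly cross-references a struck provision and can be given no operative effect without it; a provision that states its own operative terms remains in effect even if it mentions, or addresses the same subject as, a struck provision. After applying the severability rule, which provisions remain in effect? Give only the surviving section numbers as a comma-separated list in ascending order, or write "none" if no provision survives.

Paragraph 1 is struck. The only function of Paragraph 6 is the notice-and-hearing requirement for Paragraph 1, so it cannot stand once Paragraph 1 is removed. Paragraph 5 declares Paragraph 2, Paragraph 6, and Paragraph 7 mutually dependent; since one of them has fallen, all of them are of no effect. That brings down Paragraph 2 and Paragraph 7 as well. The remainder continues in force under Paragraph 5. That leaves Paragraph 3, Paragraph 4, and Paragraph 5 in effect.

3, 4, 5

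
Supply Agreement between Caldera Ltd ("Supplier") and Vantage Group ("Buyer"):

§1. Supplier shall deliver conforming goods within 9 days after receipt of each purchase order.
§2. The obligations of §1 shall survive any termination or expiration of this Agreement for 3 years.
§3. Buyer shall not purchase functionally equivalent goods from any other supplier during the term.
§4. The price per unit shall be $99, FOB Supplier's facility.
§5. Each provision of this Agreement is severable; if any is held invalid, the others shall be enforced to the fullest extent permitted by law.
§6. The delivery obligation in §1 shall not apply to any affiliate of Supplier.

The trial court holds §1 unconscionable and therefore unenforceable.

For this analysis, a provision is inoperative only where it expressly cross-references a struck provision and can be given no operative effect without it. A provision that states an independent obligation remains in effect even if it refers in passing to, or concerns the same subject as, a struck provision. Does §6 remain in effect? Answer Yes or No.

No

§1 is struck. §2 has no operative effect of its own apart from §1 and is therefore inoperative. The whole of §6 is the carve-out from the delivery obligation, defined by reference to §1, so §6 cannot stand once §1 is removed. Under the severability clause in §5, the remaining provisions continue in force. The provisions still in force are §3, §4, and §5. §6 is among the inoperative provisions, so the answer is no.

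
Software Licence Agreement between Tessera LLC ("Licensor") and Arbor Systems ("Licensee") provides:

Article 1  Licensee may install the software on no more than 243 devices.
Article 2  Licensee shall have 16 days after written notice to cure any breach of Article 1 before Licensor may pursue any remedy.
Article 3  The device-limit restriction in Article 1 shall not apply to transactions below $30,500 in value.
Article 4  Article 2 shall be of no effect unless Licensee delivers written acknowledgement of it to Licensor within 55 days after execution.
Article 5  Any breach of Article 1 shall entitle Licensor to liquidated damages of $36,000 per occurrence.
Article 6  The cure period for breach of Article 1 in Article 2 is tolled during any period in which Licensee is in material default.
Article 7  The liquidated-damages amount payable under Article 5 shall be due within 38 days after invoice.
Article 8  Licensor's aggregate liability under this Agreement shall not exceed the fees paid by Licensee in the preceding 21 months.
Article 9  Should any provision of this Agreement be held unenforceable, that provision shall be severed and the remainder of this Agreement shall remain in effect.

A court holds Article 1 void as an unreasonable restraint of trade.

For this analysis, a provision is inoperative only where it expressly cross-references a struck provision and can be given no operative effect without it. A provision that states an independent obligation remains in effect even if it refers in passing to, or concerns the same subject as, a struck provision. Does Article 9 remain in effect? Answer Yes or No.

Yes

Article 1 is struck. Article 2 has no operative effect of its own apart from Article 1 and is therefore inoperative. The whole of Article 3 is the carve-out from the device-limit restriction, defined by reference to Article 1, so Article 3 cannot stand once Article 1 is removed. Article 5 has no operative effect of its own apart from Article 1 and is therefore inoperative. Article 4 operates only by reference to Article 2, so it falls with Article 2. Article 6 operates only by reference to Article 2, so it falls with Article 2. The whole of Article 7 is the payment deadline for the liquidated-damages amount, defined by reference to Article 5, so Article 7 cannot stand once Article 5 is removed. Under the severability clause in Article 9, the remaining provisions continue in force. That leaves Article 8 and Article 9 in effect. Article 9 is among the surviving provisions, so the answer is yes.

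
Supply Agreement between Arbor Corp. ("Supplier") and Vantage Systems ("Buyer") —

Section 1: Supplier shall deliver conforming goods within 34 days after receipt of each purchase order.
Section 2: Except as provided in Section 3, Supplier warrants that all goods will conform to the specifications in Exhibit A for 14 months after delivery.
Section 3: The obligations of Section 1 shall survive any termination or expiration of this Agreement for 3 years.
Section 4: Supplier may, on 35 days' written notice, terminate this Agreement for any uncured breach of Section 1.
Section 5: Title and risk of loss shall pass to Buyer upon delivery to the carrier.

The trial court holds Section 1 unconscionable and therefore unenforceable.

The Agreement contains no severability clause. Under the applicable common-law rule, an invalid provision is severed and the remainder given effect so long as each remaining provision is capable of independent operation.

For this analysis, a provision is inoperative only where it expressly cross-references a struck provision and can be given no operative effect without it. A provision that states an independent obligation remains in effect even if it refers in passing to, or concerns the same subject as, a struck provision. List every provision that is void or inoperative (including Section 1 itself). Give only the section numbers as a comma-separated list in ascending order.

1, 3, 4

Section 1 is struck. Section 3 merely fixes the survival period for Section 1; with Section 1 gone it has nothing to operate on and falls away. Section 4 operates only by reference to Section 1, so it falls with Section 1. Section 2 mentions Section 3 but its own obligation stands independently of Section 3, so Section 2 is not affected. Under the stated default rule, only provisions that cannot operate independently fall away; the rest are enforced. The provisions still in force are Section 2 and Section 5.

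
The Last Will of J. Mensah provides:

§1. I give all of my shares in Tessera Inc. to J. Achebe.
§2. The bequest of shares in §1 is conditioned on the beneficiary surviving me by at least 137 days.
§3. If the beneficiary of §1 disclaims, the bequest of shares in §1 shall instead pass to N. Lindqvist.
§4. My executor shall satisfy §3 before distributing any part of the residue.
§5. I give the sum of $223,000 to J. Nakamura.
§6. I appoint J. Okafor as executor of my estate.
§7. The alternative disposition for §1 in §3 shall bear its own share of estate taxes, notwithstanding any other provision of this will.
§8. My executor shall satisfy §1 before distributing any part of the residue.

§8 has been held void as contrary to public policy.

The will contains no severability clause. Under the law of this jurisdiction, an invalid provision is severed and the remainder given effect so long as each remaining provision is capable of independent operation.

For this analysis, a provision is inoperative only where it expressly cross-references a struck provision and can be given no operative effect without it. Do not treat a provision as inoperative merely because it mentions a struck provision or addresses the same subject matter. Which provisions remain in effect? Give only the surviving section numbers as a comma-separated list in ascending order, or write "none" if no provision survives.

1, 2, 3, 4, 5, 6, 7

§8 is struck. No other provision's operative terms depend on §8. Under the stated default rule, only provisions that cannot operate independently fall away; the rest are enforced. That leaves §1, §2, §3, §4, §5, §6, and §7 in effect.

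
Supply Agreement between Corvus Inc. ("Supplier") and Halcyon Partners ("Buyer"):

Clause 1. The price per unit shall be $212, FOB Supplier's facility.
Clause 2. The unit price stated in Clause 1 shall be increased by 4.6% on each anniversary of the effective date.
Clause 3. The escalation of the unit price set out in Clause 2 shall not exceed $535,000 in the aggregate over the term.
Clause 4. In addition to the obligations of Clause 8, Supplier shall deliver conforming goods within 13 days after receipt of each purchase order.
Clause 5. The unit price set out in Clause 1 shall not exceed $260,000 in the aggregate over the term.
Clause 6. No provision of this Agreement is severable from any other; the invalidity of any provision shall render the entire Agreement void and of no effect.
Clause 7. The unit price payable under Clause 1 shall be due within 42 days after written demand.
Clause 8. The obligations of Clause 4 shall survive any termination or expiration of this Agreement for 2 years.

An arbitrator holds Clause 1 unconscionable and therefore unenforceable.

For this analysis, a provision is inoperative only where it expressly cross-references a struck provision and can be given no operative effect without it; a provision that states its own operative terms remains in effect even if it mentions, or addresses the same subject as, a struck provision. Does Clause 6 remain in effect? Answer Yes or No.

Clause 1 is struck. Clause 2 has no operative effect of its own apart from Clause 1 and is therefore inoperative. Clause 5 operates only by reference to Clause 1, so it falls with Clause 1. Clause 7 has no operative effect of its own apart from Clause 1 and is therefore inoperative. Clause 3 does nothing except set the aggregate cap on the escalation of the unit price by reference to Clause 2; with Clause 2 gone it has no independent effect and is inoperative. Clause 6 provides that the Agreement is not severable, so the invalidity of any one provision voids the entire Agreement. No provision of the Agreement survives. Clause 6 is among the inoperative provisions, so the answer is no.

No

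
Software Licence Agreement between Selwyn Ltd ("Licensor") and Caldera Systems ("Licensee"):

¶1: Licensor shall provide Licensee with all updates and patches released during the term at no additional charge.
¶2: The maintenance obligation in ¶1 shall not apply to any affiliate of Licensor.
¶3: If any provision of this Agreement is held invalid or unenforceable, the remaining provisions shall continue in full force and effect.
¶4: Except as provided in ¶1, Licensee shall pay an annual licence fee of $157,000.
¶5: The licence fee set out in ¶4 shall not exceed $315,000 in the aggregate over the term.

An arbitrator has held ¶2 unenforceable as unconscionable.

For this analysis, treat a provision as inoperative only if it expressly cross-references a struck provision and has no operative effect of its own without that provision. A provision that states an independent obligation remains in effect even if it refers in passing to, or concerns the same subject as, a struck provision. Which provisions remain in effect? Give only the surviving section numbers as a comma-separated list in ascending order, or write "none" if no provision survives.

1, 3, 4, 5

¶2 is struck. Nothing else in the Agreement is defined by reference to ¶2. ¶3 is a severability clause and preserves every provision that can still be given independent effect. The provisions still in force are ¶1, ¶3, ¶4, and ¶5.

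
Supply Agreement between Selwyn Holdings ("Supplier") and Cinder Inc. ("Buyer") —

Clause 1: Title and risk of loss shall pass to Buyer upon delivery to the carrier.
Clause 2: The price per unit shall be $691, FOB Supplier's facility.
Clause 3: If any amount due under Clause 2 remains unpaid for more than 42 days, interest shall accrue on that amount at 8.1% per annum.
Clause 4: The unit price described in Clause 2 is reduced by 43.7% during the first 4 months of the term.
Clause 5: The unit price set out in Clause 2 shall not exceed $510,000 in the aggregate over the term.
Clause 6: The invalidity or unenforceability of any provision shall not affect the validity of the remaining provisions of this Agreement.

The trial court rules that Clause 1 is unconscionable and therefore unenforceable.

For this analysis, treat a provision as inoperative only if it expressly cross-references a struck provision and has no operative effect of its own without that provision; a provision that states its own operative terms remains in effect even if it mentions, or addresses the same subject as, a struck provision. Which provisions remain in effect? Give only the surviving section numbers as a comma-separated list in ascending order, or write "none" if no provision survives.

Clause 1 is struck. Nothing else in the Agreement is defined by reference to Clause 1. Under the severability clause in Clause 6, the remaining provisions continue in force. Clause 2, Clause 3, Clause 4, Clause 5, and Clause 6 remain in effect.

2, 3, 4, 5, 6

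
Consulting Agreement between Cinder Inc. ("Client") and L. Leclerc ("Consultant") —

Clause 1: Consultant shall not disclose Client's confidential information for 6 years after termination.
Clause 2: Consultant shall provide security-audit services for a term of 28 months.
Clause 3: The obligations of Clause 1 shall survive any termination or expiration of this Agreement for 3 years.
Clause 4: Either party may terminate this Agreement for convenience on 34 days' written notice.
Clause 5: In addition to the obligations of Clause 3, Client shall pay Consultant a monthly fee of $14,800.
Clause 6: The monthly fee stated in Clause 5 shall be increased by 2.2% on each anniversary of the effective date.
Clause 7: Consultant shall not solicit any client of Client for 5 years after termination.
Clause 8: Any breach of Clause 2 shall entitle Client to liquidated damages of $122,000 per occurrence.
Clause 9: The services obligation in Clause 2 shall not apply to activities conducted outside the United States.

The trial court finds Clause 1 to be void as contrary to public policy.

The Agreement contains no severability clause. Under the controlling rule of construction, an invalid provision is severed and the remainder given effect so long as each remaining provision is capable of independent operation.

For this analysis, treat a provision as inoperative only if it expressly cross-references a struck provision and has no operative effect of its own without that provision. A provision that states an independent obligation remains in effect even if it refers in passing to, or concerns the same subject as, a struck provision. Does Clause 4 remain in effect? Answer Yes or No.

Clause 1 is struck. The only function of Clause 3 is the survival period for Clause 1, so it cannot stand once Clause 1 is removed. Although Clause 5 refers to Clause 3, its operative terms do not depend on Clause 3, so it remains in effect. Under the stated default rule, only provisions that cannot operate independently fall away; the rest are enforced. The provisions still in force are Clause 2, Clause 4, Clause 5, Clause 6, Clause 7, Clause 8, and Clause 9. Clause 4 is among the surviving provisions, so the answer is yes.

Yes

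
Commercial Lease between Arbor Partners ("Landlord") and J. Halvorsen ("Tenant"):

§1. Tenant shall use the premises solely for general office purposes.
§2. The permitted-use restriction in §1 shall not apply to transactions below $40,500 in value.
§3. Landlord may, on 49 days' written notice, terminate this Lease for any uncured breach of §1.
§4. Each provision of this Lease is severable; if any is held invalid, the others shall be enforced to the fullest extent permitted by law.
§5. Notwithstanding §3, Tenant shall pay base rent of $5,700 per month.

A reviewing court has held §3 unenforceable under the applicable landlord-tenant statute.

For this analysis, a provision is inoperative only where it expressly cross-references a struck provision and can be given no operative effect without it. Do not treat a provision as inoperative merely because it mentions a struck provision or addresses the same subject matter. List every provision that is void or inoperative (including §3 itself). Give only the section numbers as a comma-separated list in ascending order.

3

§3 is struck. Although §5 refers to §3, its operative terms do not depend on §3, so it remains in effect. No other provision's operative terms depend on §3. §4 is a severability clause and preserves every provision that can still be given independent effect. §1, §2, §4, and §5 remain in effect.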